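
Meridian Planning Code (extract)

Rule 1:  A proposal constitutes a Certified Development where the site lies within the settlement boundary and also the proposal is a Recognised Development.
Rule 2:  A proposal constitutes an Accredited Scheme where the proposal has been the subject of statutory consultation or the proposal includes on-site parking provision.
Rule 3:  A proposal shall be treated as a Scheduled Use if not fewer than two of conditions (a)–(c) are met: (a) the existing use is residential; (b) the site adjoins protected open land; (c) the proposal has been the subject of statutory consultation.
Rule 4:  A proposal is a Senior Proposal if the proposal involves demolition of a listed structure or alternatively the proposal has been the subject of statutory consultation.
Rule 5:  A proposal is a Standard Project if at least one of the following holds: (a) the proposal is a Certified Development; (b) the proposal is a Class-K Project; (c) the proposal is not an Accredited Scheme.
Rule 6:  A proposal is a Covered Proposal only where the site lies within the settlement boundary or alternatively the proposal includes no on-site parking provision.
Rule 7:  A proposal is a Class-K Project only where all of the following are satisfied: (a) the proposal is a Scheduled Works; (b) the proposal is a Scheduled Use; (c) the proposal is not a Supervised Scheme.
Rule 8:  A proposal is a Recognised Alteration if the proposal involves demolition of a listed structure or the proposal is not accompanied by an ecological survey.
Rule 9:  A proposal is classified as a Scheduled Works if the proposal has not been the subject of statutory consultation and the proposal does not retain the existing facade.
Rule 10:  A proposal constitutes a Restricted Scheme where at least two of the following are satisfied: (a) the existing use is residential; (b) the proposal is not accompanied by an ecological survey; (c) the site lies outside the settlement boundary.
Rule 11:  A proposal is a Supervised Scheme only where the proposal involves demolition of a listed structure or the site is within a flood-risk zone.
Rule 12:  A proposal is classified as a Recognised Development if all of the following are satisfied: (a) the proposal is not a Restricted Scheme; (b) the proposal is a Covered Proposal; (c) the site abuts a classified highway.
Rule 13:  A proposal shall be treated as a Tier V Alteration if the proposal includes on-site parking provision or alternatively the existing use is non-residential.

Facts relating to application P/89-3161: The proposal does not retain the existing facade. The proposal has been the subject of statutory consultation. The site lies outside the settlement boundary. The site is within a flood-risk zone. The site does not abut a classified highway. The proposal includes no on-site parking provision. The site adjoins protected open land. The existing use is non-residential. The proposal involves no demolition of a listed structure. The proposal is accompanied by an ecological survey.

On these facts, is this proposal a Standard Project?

No

rule 10 — Restricted Scheme: the existing use is residential? no; the proposal is not accompanied by an ecological survey? no; the site lies outside the settlement boundary? yes — 1 of 3 hold (need ≥2) → not satisfied.
rule 6 — Covered Proposal: [the site lies within the settlement boundary? no] OR [the proposal includes no on-site parking provision? yes] → satisfied.
rule 12 — Recognised Development: [not a Restricted Scheme (rule 10)? yes] AND [Covered Proposal (rule 6)? yes] AND [the site abuts a classified highway? no] → not satisfied.
rule 1 — Certified Development: [the site lies within the settlement boundary? no] AND [Recognised Development (rule 12)? no] → not satisfied.
rule 9 — Scheduled Works: [the proposal has not been the subject of statutory consultation? no] AND [the proposal does not retain the existing facade? yes] → not satisfied.
rule 3 — Scheduled Use: the existing use is residential? no; the site adjoins protected open land? yes; the proposal has been the subject of statutory consultation? yes — 2 of 3 hold (need ≥2) → satisfied.
rule 11 — Supervised Scheme: [the proposal involves demolition of a listed structure? no] OR [the site is within a flood-risk zone? yes] → satisfied.
rule 7 — Class-K Project: [Scheduled Works (rule 9)? no] AND [Scheduled Use (rule 3)? yes] AND [not a Supervised Scheme (rule 11)? no] → not satisfied.
rule 2 — Accredited Scheme: [the proposal has been the subject of statutory consultation? yes] OR [the proposal includes on-site parking provision? no] → satisfied.
rule 5 — Standard Project: [Certified Development (rule 1)? no] OR [Class-K Project (rule 7)? no] OR [not an Accredited Scheme (rule 2)? no] → not satisfied.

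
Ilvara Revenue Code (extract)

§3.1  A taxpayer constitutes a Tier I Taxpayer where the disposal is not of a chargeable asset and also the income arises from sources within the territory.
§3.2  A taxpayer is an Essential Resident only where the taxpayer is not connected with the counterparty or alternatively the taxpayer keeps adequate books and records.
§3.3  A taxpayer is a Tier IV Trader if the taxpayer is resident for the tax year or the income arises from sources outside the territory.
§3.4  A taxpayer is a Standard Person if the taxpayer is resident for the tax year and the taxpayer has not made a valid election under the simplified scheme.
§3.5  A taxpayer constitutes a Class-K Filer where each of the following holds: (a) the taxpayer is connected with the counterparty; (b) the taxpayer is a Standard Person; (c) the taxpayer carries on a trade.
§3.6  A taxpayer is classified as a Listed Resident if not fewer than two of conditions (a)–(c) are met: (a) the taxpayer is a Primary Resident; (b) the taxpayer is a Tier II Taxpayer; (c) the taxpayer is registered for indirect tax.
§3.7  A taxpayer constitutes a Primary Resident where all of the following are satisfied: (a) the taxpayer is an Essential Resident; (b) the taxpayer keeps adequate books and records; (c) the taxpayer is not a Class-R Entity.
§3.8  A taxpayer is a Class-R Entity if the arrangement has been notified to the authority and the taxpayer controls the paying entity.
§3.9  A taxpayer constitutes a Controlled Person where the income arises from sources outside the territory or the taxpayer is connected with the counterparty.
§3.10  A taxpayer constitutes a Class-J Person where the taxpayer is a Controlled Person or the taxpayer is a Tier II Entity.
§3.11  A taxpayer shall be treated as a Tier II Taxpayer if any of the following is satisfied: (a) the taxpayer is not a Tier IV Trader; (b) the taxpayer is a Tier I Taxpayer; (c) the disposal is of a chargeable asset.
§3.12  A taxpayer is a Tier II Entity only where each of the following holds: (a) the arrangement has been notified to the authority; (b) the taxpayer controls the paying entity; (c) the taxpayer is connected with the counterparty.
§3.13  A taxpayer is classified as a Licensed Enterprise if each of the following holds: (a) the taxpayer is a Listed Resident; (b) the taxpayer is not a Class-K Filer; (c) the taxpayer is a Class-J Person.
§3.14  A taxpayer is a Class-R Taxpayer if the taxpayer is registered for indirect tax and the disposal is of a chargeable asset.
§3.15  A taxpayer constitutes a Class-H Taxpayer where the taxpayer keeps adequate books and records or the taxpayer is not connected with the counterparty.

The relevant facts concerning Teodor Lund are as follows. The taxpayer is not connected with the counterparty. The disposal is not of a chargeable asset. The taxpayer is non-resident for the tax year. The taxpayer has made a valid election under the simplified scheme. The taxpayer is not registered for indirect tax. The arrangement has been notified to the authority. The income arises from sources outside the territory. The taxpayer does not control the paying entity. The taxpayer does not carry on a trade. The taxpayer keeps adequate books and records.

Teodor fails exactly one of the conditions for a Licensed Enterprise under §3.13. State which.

§3.2 — Essential Resident: [the taxpayer is not connected with the counterparty? yes] OR [the taxpayer keeps adequate books and records? yes] → satisfied.
§3.8 — Class-R Entity: [the arrangement has been notified to the authority? yes] AND [the taxpayer controls the paying entity? no] → not satisfied.
§3.7 — Primary Resident: [Essential Resident (§3.2)? yes] AND [the taxpayer keeps adequate books and records? yes] AND [not a Class-R Entity (§3.8)? yes] → satisfied.
§3.3 — Tier IV Trader: [the taxpayer is resident for the tax year? no] OR [the income arises from sources outside the territory? yes] → satisfied.
§3.1 — Tier I Taxpayer: [the disposal is not of a chargeable asset? yes] AND [the income arises from sources within the territory? no] → not satisfied.
§3.11 — Tier II Taxpayer: [not a Tier IV Trader (§3.3)? no] OR [Tier I Taxpayer (§3.1)? no] OR [the disposal is of a chargeable asset? no] → not satisfied.
§3.6 — Listed Resident: Primary Resident (§3.7)? yes; Tier II Taxpayer (§3.11)? no; the taxpayer is registered for indirect tax? no — 1 of 3 hold (need ≥2) → not satisfied.
§3.4 — Standard Person: [the taxpayer is resident for the tax year? no] AND [the taxpayer has not made a valid election under the simplified scheme? no] → not satisfied.
§3.5 — Class-K Filer: [the taxpayer is connected with the counterparty? no] AND [Standard Person (§3.4)? no] AND [the taxpayer carries on a trade? no] → not satisfied.
§3.9 — Controlled Person: [the income arises from sources outside the territory? yes] OR [the taxpayer is connected with the counterparty? no] → satisfied.
§3.12 — Tier II Entity: [the arrangement has been notified to the authority? yes] AND [the taxpayer controls the paying entity? no] AND [the taxpayer is connected with the counterparty? no] → not satisfied.
§3.10 — Class-J Person: [Controlled Person (§3.9)? yes] OR [Tier II Entity (§3.12)? no] → satisfied.
§3.13 — Licensed Enterprise: [Listed Resident (§3.6)? no] AND [not a Class-K Filer (§3.5)? yes] AND [Class-J Person (§3.10)? yes] → not satisfied.

Listed Resident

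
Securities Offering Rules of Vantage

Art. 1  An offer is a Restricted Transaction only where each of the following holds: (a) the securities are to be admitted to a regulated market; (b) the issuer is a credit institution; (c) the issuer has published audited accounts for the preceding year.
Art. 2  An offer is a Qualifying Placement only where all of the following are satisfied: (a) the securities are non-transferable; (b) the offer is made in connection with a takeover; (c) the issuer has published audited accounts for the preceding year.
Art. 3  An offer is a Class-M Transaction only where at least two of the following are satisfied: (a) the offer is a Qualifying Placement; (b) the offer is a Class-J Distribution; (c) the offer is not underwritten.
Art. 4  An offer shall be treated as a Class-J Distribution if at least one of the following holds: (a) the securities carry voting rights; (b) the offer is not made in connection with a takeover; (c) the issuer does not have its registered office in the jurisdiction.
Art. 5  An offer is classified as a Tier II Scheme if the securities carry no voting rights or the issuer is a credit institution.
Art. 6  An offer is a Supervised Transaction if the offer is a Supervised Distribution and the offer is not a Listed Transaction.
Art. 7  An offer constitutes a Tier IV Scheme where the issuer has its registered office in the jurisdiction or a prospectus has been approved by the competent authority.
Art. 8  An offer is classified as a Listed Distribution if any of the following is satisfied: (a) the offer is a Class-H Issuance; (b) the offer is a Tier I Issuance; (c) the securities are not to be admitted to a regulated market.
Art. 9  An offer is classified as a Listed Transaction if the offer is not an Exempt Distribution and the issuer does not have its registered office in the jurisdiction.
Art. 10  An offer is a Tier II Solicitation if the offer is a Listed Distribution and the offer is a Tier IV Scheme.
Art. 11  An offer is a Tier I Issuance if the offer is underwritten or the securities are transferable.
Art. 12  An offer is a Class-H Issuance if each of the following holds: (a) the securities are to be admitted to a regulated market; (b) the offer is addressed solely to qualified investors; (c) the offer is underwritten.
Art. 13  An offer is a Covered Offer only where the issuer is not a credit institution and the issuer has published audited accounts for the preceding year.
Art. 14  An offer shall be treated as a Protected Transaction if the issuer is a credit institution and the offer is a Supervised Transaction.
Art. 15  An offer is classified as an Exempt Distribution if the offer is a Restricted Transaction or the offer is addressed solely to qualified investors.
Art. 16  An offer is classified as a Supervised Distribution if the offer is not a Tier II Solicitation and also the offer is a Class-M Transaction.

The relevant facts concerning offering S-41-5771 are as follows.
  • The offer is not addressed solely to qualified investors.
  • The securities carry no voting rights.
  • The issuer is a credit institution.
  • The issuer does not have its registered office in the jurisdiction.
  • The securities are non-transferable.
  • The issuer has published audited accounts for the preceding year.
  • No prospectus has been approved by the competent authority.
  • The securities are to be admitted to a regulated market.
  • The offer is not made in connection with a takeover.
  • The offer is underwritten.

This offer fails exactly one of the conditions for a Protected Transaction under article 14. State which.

article 12 — Class-H Issuance: [the securities are to be admitted to a regulated market? yes] AND [the offer is addressed solely to qualified investors? no] AND [the offer is underwritten? yes] → not satisfied.
article 11 — Tier I Issuance: [the offer is underwritten? yes] OR [the securities are transferable? no] → satisfied.
article 8 — Listed Distribution: [Class-H Issuance (article 12)? no] OR [Tier I Issuance (article 11)? yes] OR [the securities are not to be admitted to a regulated market? no] → satisfied.
article 7 — Tier IV Scheme: [the issuer has its registered office in the jurisdiction? no] OR [a prospectus has been approved by the competent authority? no] → not satisfied.
article 10 — Tier II Solicitation: [Listed Distribution (article 8)? yes] AND [Tier IV Scheme (article 7)? no] → not satisfied.
article 2 — Qualifying Placement: [the securities are non-transferable? yes] AND [the offer is made in connection with a takeover? no] AND [the issuer has published audited accounts for the preceding year? yes] → not satisfied.
article 4 — Class-J Distribution: [the securities carry voting rights? no] OR [the offer is not made in connection with a takeover? yes] OR [the issuer does not have its registered office in the jurisdiction? yes] → satisfied.
article 3 — Class-M Transaction: Qualifying Placement (article 2)? no; Class-J Distribution (article 4)? yes; the offer is not underwritten? no — 1 of 3 hold (need ≥2) → not satisfied.
article 16 — Supervised Distribution: [not a Tier II Solicitation (article 10)? yes] AND [Class-M Transaction (article 3)? no] → not satisfied.
article 1 — Restricted Transaction: [the securities are to be admitted to a regulated market? yes] AND [the issuer is a credit institution? yes] AND [the issuer has published audited accounts for the preceding year? yes] → satisfied.
article 15 — Exempt Distribution: [Restricted Transaction (article 1)? yes] OR [the offer is addressed solely to qualified investors? no] → satisfied.
article 9 — Listed Transaction: [not an Exempt Distribution (article 15)? no] AND [the issuer does not have its registered office in the jurisdiction? yes] → not satisfied.
article 6 — Supervised Transaction: [Supervised Distribution (article 16)? no] AND [not a Listed Transaction (article 9)? yes] → not satisfied.
article 14 — Protected Transaction: [the issuer is a credit institution? yes] AND [Supervised Transaction (article 6)? no] → not satisfied.

Supervised Transaction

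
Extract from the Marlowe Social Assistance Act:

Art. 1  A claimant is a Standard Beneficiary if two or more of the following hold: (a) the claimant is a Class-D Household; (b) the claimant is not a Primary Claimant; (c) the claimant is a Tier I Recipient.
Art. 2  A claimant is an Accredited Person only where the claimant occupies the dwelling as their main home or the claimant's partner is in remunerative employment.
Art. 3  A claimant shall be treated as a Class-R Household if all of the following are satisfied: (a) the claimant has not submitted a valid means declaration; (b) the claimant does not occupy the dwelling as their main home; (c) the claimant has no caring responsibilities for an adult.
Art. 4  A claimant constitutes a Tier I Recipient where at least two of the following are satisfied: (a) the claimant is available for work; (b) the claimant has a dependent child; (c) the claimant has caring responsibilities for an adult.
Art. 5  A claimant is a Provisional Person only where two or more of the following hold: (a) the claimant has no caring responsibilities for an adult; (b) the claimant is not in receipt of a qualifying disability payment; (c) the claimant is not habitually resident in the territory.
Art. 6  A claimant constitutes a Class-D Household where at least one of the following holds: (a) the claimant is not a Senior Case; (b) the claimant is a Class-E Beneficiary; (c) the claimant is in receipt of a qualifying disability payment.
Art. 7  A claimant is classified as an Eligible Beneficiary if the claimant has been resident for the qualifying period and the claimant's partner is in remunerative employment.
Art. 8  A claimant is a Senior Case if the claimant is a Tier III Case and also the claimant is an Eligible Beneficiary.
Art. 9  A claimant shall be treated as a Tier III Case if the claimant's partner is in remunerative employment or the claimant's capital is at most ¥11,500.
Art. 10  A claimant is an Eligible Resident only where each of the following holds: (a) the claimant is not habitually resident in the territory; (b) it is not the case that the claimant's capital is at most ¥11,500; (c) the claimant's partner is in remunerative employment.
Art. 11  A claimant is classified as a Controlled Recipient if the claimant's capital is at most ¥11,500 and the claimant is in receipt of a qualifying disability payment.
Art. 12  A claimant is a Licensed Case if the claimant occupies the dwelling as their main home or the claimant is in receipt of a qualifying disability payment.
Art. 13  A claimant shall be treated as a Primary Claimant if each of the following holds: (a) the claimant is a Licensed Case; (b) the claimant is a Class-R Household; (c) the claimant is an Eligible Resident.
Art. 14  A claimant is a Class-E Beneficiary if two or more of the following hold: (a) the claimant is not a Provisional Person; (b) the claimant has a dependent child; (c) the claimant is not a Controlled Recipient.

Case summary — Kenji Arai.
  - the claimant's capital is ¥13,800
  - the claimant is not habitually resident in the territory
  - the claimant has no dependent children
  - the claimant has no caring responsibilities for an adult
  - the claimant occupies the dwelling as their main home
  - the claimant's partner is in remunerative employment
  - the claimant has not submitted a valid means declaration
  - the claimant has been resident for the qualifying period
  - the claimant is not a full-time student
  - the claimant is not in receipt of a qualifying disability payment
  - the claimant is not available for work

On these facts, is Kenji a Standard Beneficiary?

article 9 — Tier III Case: [the claimant's partner is in remunerative employment? yes] OR [claimant's capital: ¥13,800 ≤ ¥11,500? no] → satisfied.
article 7 — Eligible Beneficiary: [the claimant has been resident for the qualifying period? yes] AND [the claimant's partner is in remunerative employment? yes] → satisfied.
article 8 — Senior Case: [Tier III Case (article 9)? yes] AND [Eligible Beneficiary (article 7)? yes] → satisfied.
article 5 — Provisional Person: the claimant has no caring responsibilities for an adult? yes; the claimant is not in receipt of a qualifying disability payment? yes; the claimant is not habitually resident in the territory? yes — 3 of 3 hold (need ≥2) → satisfied.
article 11 — Controlled Recipient: [claimant's capital: ¥13,800 ≤ ¥11,500? no] AND [the claimant is in receipt of a qualifying disability payment? no] → not satisfied.
article 14 — Class-E Beneficiary: not a Provisional Person (article 5)? no; the claimant has a dependent child? no; not a Controlled Recipient (article 11)? yes — 1 of 3 hold (need ≥2) → not satisfied.
article 6 — Class-D Household: [not a Senior Case (article 8)? no] OR [Class-E Beneficiary (article 14)? no] OR [the claimant is in receipt of a qualifying disability payment? no] → not satisfied.
article 12 — Licensed Case: [the claimant occupies the dwelling as their main home? yes] OR [the claimant is in receipt of a qualifying disability payment? no] → satisfied.
article 3 — Class-R Household: [the claimant has not submitted a valid means declaration? yes] AND [the claimant does not occupy the dwelling as their main home? no] AND [the claimant has no caring responsibilities for an adult? yes] → not satisfied.
article 10 — Eligible Resident: [the claimant is not habitually resident in the territory? yes] AND [claimant's capital: ¥13,800 ≤ ¥11,500? no, so negated condition yes] AND [the claimant's partner is in remunerative employment? yes] → satisfied.
article 13 — Primary Claimant: [Licensed Case (article 12)? yes] AND [Class-R Household (article 3)? no] AND [Eligible Resident (article 10)? yes] → not satisfied.
article 4 — Tier I Recipient: the claimant is available for work? no; the claimant has a dependent child? no; the claimant has caring responsibilities for an adult? no — 0 of 3 hold (need ≥2) → not satisfied.
article 1 — Standard Beneficiary: Class-D Household (article 6)? no; not a Primary Claimant (article 13)? yes; Tier I Recipient (article 4)? no — 1 of 3 hold (need ≥2) → not satisfied.

No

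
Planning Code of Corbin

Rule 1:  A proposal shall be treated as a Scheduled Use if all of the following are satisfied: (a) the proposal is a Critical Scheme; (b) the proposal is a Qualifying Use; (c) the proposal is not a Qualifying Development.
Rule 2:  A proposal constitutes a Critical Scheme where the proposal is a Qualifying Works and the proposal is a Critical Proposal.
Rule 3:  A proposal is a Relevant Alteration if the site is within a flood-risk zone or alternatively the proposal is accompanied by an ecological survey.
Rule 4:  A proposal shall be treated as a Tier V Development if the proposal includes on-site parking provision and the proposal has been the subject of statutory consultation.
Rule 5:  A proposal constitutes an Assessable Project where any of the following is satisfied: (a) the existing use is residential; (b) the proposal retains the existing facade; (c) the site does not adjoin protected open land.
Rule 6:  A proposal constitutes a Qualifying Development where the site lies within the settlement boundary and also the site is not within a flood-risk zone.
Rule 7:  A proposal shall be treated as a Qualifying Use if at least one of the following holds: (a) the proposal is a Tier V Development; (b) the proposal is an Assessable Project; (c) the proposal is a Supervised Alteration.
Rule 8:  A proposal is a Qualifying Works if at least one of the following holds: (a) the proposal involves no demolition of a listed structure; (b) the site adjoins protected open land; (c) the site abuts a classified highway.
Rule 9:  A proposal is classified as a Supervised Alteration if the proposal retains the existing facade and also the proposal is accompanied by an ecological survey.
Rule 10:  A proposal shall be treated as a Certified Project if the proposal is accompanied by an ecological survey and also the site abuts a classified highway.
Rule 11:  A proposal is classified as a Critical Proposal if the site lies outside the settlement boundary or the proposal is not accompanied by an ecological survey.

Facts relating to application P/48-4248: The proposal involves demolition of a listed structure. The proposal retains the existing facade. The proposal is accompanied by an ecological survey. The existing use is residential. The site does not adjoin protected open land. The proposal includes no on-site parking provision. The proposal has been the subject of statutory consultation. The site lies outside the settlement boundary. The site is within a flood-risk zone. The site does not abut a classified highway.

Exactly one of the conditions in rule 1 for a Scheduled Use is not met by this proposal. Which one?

Under rule 8: the proposal involves no demolition of a listed structure? no; or the site adjoins protected open land? no; or the site abuts a classified highway? no. So the proposal is not a Qualifying Works.
Under rule 11: the site lies outside the settlement boundary? yes; or the proposal is not accompanied by an ecological survey? no. So the proposal is a Critical Proposal.
Under rule 2: Qualifying Works (rule 8)? no; and Critical Proposal (rule 11)? yes. So the proposal is not a Critical Scheme.
Under rule 4: the proposal includes on-site parking provision? no; and the proposal has been the subject of statutory consultation? yes. So the proposal is not a Tier V Development.
Under rule 5: the existing use is residential? yes; or the proposal retains the existing facade? yes; or the site does not adjoin protected open land? yes. So the proposal is an Assessable Project.
Under rule 9: the proposal retains the existing facade? yes; and the proposal is accompanied by an ecological survey? yes. So the proposal is a Supervised Alteration.
Under rule 7: Tier V Development (rule 4)? no; or Assessable Project (rule 5)? yes; or Supervised Alteration (rule 9)? yes. So the proposal is a Qualifying Use.
Under rule 6: the site lies within the settlement boundary? no; and the site is not within a flood-risk zone? no. So the proposal is not a Qualifying Development.
Under rule 1: Critical Scheme (rule 2)? no; and Qualifying Use (rule 7)? yes; and not a Qualifying Development (rule 6)? yes. So the proposal is not a Scheduled Use.

Critical Scheme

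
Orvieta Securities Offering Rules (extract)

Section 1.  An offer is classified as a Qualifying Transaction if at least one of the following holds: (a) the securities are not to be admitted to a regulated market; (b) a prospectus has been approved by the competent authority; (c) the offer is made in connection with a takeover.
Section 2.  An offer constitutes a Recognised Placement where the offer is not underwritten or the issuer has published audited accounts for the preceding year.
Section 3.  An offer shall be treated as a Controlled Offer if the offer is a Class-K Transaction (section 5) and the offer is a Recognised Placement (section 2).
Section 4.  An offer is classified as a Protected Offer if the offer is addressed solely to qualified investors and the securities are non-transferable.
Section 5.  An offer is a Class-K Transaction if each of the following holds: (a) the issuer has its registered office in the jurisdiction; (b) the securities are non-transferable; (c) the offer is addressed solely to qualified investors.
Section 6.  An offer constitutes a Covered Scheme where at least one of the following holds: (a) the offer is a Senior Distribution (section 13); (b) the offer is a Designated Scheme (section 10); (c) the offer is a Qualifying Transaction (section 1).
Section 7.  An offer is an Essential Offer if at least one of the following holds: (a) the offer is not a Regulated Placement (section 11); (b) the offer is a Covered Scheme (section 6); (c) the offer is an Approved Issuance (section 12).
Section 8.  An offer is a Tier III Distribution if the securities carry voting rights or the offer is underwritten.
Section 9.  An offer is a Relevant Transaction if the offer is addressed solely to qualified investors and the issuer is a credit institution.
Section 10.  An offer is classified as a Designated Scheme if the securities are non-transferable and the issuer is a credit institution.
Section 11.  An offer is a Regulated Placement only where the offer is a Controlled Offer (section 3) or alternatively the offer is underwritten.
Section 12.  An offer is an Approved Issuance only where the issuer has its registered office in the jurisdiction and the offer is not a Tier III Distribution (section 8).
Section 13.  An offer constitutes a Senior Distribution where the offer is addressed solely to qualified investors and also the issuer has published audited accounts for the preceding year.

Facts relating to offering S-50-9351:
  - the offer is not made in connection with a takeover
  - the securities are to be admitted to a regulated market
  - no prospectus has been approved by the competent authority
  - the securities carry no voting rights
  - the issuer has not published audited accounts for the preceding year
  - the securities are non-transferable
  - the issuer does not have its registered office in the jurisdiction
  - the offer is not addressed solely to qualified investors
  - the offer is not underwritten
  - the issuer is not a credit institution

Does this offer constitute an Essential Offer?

Yes

Under section 5: the issuer has its registered office in the jurisdiction? no; and the securities are non-transferable? yes; and the offer is addressed solely to qualified investors? no. So the offer is not a Class-K Transaction.
Under section 2: the offer is not underwritten? yes; or the issuer has published audited accounts for the preceding year? no. So the offer is a Recognised Placement.
Under section 3: Class-K Transaction (section 5)? no; and Recognised Placement (section 2)? yes. So the offer is not a Controlled Offer.
Under section 11: Controlled Offer (section 3)? no; or the offer is underwritten? no. So the offer is not a Regulated Placement.
Under section 13: the offer is addressed solely to qualified investors? no; and the issuer has published audited accounts for the preceding year? no. So the offer is not a Senior Distribution.
Under section 10: the securities are non-transferable? yes; and the issuer is a credit institution? no. So the offer is not a Designated Scheme.
Under section 1: the securities are not to be admitted to a regulated market? no; or a prospectus has been approved by the competent authority? no; or the offer is made in connection with a takeover? no. So the offer is not a Qualifying Transaction.
Under section 6: Senior Distribution (section 13)? no; or Designated Scheme (section 10)? no; or Qualifying Transaction (section 1)? no. So the offer is not a Covered Scheme.
Under section 8: the securities carry voting rights? no; or the offer is underwritten? no. So the offer is not a Tier III Distribution.
Under section 12: the issuer has its registered office in the jurisdiction? no; and not a Tier III Distribution (section 8)? yes. So the offer is not an Approved Issuance.
Under section 7: not a Regulated Placement (section 11)? yes; or Covered Scheme (section 6)? no; or Approved Issuance (section 12)? no. So the offer is an Essential Offer.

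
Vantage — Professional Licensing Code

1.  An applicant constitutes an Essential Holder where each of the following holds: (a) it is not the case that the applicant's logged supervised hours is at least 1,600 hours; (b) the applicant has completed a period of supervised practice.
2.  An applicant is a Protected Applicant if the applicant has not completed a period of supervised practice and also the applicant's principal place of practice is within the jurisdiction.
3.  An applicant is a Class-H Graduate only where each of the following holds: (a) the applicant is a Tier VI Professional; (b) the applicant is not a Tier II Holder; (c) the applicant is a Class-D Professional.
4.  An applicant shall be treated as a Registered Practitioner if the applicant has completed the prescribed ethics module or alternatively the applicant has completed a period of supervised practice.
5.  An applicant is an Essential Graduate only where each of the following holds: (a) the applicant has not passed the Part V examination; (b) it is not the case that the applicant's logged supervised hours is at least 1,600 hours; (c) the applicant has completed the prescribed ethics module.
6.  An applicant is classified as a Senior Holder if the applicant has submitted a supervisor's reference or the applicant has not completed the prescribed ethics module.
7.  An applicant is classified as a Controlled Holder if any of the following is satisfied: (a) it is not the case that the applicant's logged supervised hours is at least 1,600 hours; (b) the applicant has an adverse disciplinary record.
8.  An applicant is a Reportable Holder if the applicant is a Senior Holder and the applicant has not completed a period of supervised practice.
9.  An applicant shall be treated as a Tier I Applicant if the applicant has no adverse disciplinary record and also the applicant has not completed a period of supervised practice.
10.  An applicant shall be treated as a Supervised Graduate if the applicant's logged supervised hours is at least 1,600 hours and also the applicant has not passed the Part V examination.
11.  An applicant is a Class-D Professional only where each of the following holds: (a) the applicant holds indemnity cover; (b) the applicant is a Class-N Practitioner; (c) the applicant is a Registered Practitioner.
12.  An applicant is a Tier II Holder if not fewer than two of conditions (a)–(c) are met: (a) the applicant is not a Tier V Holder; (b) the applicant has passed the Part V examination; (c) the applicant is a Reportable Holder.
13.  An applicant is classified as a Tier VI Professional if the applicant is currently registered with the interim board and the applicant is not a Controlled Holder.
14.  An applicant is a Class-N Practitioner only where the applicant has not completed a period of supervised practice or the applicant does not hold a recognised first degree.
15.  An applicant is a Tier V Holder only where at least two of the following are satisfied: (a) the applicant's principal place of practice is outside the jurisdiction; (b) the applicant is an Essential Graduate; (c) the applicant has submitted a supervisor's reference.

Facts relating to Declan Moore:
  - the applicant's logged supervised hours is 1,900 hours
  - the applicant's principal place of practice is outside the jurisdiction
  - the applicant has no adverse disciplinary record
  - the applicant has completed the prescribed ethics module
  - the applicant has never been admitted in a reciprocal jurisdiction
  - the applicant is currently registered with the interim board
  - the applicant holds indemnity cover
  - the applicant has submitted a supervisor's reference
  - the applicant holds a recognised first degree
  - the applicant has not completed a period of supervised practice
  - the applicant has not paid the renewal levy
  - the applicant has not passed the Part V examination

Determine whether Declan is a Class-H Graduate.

Under paragraph 7: applicant's logged supervised hours: 1,900 hours ≥ 1,600 hours? yes, so negated condition no; or the applicant has an adverse disciplinary record? no. So the applicant is not a Controlled Holder.
Under paragraph 13: the applicant is currently registered with the interim board? yes; and not a Controlled Holder (paragraph 7)? yes. So the applicant is a Tier VI Professional.
Under paragraph 5: the applicant has not passed the Part V examination? yes; and applicant's logged supervised hours: 1,900 hours ≥ 1,600 hours? yes, so negated condition no; and the applicant has completed the prescribed ethics module? yes. So the applicant is not an Essential Graduate.
Under paragraph 15: the applicant's principal place of practice is outside the jurisdiction? yes; Essential Graduate (paragraph 5)? no; the applicant has submitted a supervisor's reference? yes — 2 of 3 hold (need ≥2) → satisfied.
Under paragraph 6: the applicant has submitted a supervisor's reference? yes; or the applicant has not completed the prescribed ethics module? no. So the applicant is a Senior Holder.
Under paragraph 8: Senior Holder (paragraph 6)? yes; and the applicant has not completed a period of supervised practice? yes. So the applicant is a Reportable Holder.
Under paragraph 12: not a Tier V Holder (paragraph 15)? no; the applicant has passed the Part V examination? no; Reportable Holder (paragraph 8)? yes — 1 of 3 hold (need ≥2) → not satisfied.
Under paragraph 14: the applicant has not completed a period of supervised practice? yes; or the applicant does not hold a recognised first degree? no. So the applicant is a Class-N Practitioner.
Under paragraph 4: the applicant has completed the prescribed ethics module? yes; or the applicant has completed a period of supervised practice? no. So the applicant is a Registered Practitioner.
Under paragraph 11: the applicant holds indemnity cover? yes; and Class-N Practitioner (paragraph 14)? yes; and Registered Practitioner (paragraph 4)? yes. So the applicant is a Class-D Professional.
Under paragraph 3: Tier VI Professional (paragraph 13)? yes; and not a Tier II Holder (paragraph 12)? yes; and Class-D Professional (paragraph 11)? yes. So the applicant is a Class-H Graduate.

Yes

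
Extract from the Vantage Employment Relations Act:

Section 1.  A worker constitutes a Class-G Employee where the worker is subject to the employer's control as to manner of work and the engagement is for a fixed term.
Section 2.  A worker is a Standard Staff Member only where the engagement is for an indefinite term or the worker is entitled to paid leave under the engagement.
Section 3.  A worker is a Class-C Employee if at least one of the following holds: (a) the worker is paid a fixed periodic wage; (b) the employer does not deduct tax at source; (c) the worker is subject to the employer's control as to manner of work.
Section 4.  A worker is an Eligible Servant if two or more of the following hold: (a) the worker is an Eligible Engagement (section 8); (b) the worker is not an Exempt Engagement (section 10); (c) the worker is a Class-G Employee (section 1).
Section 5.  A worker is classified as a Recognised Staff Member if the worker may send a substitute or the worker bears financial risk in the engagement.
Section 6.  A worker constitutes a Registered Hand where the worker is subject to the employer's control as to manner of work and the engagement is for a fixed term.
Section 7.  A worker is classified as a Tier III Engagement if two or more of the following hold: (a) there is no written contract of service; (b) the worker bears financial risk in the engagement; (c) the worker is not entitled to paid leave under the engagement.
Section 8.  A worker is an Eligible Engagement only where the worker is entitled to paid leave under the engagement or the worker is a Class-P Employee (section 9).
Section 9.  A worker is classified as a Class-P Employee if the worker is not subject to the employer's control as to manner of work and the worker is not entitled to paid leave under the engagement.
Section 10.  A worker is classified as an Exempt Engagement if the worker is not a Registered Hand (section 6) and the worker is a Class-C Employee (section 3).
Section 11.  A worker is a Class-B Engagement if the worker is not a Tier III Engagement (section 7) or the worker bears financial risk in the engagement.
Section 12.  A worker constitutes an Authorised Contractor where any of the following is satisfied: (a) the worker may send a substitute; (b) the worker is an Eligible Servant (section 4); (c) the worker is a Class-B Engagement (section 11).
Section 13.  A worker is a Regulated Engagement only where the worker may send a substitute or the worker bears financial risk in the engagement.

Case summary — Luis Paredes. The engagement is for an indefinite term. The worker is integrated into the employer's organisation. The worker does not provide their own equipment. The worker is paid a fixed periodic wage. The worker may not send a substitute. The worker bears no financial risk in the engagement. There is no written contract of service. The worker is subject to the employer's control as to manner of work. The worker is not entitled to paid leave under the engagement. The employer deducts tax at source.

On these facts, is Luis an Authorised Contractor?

section 9 — Class-P Employee: [the worker is not subject to the employer's control as to manner of work? no] AND [the worker is not entitled to paid leave under the engagement? yes] → not satisfied.
section 8 — Eligible Engagement: [the worker is entitled to paid leave under the engagement? no] OR [Class-P Employee (section 9)? no] → not satisfied.
section 6 — Registered Hand: [the worker is subject to the employer's control as to manner of work? yes] AND [the engagement is for a fixed term? no] → not satisfied.
section 3 — Class-C Employee: [the worker is paid a fixed periodic wage? yes] OR [the employer does not deduct tax at source? no] OR [the worker is subject to the employer's control as to manner of work? yes] → satisfied.
section 10 — Exempt Engagement: [not a Registered Hand (section 6)? yes] AND [Class-C Employee (section 3)? yes] → satisfied.
section 1 — Class-G Employee: [the worker is subject to the employer's control as to manner of work? yes] AND [the engagement is for a fixed term? no] → not satisfied.
section 4 — Eligible Servant: Eligible Engagement (section 8)? no; not an Exempt Engagement (section 10)? no; Class-G Employee (section 1)? no — 0 of 3 hold (need ≥2) → not satisfied.
section 7 — Tier III Engagement: there is no written contract of service? yes; the worker bears financial risk in the engagement? no; the worker is not entitled to paid leave under the engagement? yes — 2 of 3 hold (need ≥2) → satisfied.
section 11 — Class-B Engagement: [not a Tier III Engagement (section 7)? no] OR [the worker bears financial risk in the engagement? no] → not satisfied.
section 12 — Authorised Contractor: [the worker may send a substitute? no] OR [Eligible Servant (section 4)? no] OR [Class-B Engagement (section 11)? no] → not satisfied.

No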